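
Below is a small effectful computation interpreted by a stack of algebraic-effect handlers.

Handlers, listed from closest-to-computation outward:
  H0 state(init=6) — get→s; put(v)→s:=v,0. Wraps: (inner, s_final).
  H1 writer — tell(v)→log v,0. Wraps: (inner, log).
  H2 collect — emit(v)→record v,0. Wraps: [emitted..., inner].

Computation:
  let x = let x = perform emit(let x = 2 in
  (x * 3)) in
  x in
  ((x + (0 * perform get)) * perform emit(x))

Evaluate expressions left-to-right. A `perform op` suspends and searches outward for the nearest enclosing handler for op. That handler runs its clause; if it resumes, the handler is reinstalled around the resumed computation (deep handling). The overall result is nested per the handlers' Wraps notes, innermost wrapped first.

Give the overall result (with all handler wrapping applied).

Evaluation trace:
emit(6) @ H2 ⇒ out+=6
get @ H0 ⇒ 6
emit(0) @ H2 ⇒ out+=0
H0 returns (0, 6)
H1 returns ((0, 6), ())
H2 returns [6, 0, ((0, 6), ())]
= [6, 0, ((0, 6), ())]

Answer: [6, 0, ((0, 6), ())]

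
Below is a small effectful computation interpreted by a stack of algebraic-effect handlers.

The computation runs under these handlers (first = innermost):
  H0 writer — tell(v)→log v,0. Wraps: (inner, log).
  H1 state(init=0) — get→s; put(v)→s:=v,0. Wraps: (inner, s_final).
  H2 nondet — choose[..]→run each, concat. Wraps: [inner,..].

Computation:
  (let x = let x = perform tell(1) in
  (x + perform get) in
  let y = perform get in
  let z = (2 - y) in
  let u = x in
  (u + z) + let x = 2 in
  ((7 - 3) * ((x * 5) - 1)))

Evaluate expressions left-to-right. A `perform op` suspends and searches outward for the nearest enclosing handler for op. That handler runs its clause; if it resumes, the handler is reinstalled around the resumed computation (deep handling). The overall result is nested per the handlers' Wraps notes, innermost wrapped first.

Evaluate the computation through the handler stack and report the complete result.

Evaluation trace:
tell(1) @ H0 ⇒ log+=1
get @ H1 ⇒ 0
get @ H1 ⇒ 0
H0 returns (38, (1))
H1 returns ((38, (1)), 0)
H2 returns [((38, (1)), 0)]
= [((38, (1)), 0)]

Answer: [((38, (1)), 0)]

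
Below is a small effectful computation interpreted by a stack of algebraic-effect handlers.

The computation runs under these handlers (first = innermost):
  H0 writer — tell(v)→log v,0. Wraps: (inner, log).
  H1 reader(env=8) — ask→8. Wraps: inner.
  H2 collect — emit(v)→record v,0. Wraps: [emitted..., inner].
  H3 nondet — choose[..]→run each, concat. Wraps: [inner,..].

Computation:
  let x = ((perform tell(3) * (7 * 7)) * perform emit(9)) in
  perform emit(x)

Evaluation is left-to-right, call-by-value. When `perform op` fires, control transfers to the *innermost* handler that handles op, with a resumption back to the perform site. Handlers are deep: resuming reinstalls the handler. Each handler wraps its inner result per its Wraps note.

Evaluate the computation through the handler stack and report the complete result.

Answer: [[9, 0, (0, (3))]]

Step-by-step:
tell(3) @ H0 ⇒ log+=3
emit(9) @ H2 ⇒ out+=9
emit(0) @ H2 ⇒ out+=0
H0 returns (0, (3))
H1 returns (0, (3))
H2 returns [9, 0, (0, (3))]
H3 returns [[9, 0, (0, (3))]]
= [[9, 0, (0, (3))]]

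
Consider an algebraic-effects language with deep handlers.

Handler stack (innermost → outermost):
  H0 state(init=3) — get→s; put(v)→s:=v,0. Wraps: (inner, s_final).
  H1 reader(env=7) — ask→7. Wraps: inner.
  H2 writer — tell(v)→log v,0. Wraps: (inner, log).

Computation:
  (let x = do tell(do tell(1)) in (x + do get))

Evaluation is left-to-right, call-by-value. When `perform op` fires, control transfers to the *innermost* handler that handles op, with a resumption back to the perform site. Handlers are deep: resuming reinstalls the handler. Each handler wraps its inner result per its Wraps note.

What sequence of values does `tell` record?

Answer: (1, 0)

Evaluation trace:
tell(1) @ H2 ⇒ log+=1
tell(0) @ H2 ⇒ log+=0
get @ H0 ⇒ 3
H0 returns (3, 3)
H1 returns (3, 3)
H2 returns ((3, 3), (1, 0))
= ((3, 3), (1, 0))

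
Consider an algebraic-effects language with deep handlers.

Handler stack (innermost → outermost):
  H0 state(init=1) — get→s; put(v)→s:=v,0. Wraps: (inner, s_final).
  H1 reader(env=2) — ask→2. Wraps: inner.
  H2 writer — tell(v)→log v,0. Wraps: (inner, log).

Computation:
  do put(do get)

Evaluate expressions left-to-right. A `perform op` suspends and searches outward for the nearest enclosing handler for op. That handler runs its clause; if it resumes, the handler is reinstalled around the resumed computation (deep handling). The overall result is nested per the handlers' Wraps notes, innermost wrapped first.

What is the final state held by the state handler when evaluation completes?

Answer: 1

Step-by-step:
get @ H0 ⇒ 1
put(1) @ H0 ⇒ s:=1
H0 returns (0, 1)
H1 returns (0, 1)
H2 returns ((0, 1), ())
= ((0, 1), ())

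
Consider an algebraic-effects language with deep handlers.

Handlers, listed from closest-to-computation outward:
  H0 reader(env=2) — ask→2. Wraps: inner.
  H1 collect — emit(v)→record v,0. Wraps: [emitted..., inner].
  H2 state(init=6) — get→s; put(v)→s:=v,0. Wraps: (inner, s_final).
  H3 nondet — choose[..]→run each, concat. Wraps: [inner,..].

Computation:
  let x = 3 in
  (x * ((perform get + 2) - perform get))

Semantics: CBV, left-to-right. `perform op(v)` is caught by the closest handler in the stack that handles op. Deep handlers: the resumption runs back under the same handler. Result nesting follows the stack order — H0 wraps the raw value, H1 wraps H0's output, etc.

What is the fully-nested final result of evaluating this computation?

Working:
get @ H2 ⇒ 6
get @ H2 ⇒ 6
H0 returns 6
H1 returns [6]
H2 returns ([6], 6)
H3 returns [([6], 6)]
= [([6], 6)]

Answer: [([6], 6)]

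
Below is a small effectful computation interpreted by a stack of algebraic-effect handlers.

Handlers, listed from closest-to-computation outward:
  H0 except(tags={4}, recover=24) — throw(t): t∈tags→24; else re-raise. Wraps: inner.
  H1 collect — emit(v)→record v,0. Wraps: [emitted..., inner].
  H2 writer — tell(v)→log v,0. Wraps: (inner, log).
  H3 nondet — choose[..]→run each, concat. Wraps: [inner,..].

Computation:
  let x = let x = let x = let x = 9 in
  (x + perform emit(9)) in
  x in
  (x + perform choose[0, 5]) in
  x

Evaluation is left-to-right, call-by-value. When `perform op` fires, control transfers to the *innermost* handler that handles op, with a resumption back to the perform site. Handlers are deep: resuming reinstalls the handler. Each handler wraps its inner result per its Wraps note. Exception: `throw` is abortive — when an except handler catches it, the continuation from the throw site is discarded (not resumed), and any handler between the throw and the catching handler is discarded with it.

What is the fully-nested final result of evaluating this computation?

Answer: [([9, 9], ()), ([9, 14], ())]

Evaluation trace:
emit(9) @ H1 ⇒ out+=9
choose[0, 5] @ H3
  branch[0] choose=0:
    H0 returns 9
    H1 returns [9, 9]
    H2 returns ([9, 9], ())
    H3 returns [([9, 9], ())]
  branch[1] choose=5:
    H0 returns 14
    H1 returns [9, 14]
    H2 returns ([9, 14], ())
    H3 returns [([9, 14], ())]
= [([9, 9], ()), ([9, 14], ())]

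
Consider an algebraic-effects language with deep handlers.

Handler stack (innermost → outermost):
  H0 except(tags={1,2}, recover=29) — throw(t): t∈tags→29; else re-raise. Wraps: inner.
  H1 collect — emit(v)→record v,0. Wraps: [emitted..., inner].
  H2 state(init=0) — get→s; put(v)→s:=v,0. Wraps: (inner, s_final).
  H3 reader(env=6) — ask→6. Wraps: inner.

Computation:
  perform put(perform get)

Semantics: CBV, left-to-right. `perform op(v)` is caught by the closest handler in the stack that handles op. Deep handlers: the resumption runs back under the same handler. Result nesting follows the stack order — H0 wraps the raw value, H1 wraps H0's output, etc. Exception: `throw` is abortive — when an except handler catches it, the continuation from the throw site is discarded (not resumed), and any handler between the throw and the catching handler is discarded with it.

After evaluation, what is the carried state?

Step-by-step:
get @ H2 ⇒ 0
put(0) @ H2 ⇒ s:=0
H0 returns 0
H1 returns [0]
H2 returns ([0], 0)
H3 returns ([0], 0)
= ([0], 0)

Answer: 0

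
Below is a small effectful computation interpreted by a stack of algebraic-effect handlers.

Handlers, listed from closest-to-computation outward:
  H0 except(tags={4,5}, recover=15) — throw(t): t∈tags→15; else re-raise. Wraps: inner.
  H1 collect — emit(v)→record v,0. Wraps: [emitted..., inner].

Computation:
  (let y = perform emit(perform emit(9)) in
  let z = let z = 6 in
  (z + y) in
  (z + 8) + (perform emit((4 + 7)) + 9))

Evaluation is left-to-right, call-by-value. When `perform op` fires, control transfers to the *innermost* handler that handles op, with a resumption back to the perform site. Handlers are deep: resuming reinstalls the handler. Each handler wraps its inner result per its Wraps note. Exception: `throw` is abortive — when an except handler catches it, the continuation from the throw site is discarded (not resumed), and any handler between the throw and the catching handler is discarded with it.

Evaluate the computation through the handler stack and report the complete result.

Step-by-step:
emit(9) @ H1 ⇒ out+=9
emit(0) @ H1 ⇒ out+=0
emit(11) @ H1 ⇒ out+=11
H0 returns 23
H1 returns [9, 0, 11, 23]
= [9, 0, 11, 23]

Answer: [9, 0, 11, 23]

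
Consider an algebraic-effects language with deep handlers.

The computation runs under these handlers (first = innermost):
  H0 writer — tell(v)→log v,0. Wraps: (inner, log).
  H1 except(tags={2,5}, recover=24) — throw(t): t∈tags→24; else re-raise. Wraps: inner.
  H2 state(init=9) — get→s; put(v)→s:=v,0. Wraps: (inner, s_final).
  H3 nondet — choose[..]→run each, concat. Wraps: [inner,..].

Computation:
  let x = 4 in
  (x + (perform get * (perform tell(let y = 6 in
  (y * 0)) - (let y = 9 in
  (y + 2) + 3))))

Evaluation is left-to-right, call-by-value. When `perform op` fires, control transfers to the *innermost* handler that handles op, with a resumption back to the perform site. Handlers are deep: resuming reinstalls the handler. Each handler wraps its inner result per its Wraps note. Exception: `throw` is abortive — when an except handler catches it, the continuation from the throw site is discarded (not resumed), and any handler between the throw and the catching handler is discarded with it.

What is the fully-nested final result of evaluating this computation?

Answer: [((-122, (0)), 9)]

Step-by-step:
get @ H2 ⇒ 9
tell(0) @ H0 ⇒ log+=0
H0 returns (-122, (0))
H1 returns (-122, (0))
H2 returns ((-122, (0)), 9)
H3 returns [((-122, (0)), 9)]
= [((-122, (0)), 9)]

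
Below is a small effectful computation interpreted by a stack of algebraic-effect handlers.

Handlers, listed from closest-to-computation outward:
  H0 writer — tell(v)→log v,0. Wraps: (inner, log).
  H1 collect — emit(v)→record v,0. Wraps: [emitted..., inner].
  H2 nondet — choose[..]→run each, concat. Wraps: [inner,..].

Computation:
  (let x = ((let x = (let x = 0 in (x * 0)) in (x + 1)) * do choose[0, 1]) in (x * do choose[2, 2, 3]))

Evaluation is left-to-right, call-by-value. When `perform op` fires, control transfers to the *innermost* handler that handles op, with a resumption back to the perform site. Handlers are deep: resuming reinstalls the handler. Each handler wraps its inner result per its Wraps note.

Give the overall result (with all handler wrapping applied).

Answer: [[(0, ())], [(0, ())], [(0, ())], [(2, ())], [(2, ())], [(3, ())]]

Evaluation trace:
choose[0, 1] @ H2
  branch[0] choose=0:
    choose[2, 2, 3] @ H2
      branch[0] choose=2:
        H0 returns (0, ())
        H1 returns [(0, ())]
        H2 returns [[(0, ())]]
      branch[1] choose=2:
        H0 returns (0, ())
        H1 returns [(0, ())]
        H2 returns [[(0, ())]]
      branch[2] choose=3:
        H0 returns (0, ())
        H1 returns [(0, ())]
        H2 returns [[(0, ())]]
  branch[1] choose=1:
    choose[2, 2, 3] @ H2
      branch[0] choose=2:
        H0 returns (2, ())
        H1 returns [(2, ())]
        H2 returns [[(2, ())]]
      branch[1] choose=2:
        H0 returns (2, ())
        H1 returns [(2, ())]
        H2 returns [[(2, ())]]
      branch[2] choose=3:
        H0 returns (3, ())
        H1 returns [(3, ())]
        H2 returns [[(3, ())]]
= [[(0, ())], [(0, ())], [(0, ())], [(2, ())], [(2, ())], [(3, ())]]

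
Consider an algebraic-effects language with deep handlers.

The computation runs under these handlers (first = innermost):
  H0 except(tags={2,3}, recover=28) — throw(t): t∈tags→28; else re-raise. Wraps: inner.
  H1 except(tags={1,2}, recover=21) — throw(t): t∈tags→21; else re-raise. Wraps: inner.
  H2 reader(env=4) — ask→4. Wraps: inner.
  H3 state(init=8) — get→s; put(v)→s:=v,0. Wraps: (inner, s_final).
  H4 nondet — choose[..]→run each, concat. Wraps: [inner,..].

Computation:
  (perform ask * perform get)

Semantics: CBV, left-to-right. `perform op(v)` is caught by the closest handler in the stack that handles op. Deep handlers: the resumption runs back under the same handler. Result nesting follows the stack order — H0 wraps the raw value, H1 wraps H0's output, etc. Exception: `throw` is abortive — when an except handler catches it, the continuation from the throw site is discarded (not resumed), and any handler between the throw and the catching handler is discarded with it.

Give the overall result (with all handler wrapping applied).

Working:
ask @ H2 ⇒ 4
get @ H3 ⇒ 8
H0 returns 32
H1 returns 32
H2 returns 32
H3 returns (32, 8)
H4 returns [(32, 8)]
= [(32, 8)]

Answer: [(32, 8)]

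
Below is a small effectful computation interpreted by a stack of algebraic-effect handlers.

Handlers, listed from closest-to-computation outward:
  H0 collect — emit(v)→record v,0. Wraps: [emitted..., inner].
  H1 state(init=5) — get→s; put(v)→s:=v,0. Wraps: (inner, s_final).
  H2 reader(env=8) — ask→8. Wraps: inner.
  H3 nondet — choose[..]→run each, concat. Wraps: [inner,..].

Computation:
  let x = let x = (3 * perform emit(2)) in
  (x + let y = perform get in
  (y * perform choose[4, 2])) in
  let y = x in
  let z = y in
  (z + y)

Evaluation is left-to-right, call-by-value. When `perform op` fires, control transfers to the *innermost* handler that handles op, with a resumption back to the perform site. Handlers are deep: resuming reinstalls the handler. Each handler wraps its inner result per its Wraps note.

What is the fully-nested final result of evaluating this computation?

Evaluation trace:
emit(2) @ H0 ⇒ out+=2
get @ H1 ⇒ 5
choose[4, 2] @ H3
  branch[0] choose=4:
    H0 returns [2, 40]
    H1 returns ([2, 40], 5)
    H2 returns ([2, 40], 5)
    H3 returns [([2, 40], 5)]
  branch[1] choose=2:
    H0 returns [2, 20]
    H1 returns ([2, 20], 5)
    H2 returns ([2, 20], 5)
    H3 returns [([2, 20], 5)]
= [([2, 40], 5), ([2, 20], 5)]

Answer: [([2, 40], 5), ([2, 20], 5)]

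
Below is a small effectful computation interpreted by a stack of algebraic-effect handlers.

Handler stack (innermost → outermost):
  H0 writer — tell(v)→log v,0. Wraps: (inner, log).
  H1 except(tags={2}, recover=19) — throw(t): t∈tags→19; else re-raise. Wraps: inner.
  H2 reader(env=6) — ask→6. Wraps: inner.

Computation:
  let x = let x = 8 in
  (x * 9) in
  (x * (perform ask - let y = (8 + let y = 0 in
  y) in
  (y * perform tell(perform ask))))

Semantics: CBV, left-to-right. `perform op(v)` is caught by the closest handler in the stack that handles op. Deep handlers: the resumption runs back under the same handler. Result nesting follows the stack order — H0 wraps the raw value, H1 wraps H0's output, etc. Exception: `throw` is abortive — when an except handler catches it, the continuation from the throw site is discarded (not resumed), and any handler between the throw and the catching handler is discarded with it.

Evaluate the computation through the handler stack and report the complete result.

Answer: (432, (6))

Working:
ask @ H2 ⇒ 6
ask @ H2 ⇒ 6
tell(6) @ H0 ⇒ log+=6
H0 returns (432, (6))
H1 returns (432, (6))
H2 returns (432, (6))
= (432, (6))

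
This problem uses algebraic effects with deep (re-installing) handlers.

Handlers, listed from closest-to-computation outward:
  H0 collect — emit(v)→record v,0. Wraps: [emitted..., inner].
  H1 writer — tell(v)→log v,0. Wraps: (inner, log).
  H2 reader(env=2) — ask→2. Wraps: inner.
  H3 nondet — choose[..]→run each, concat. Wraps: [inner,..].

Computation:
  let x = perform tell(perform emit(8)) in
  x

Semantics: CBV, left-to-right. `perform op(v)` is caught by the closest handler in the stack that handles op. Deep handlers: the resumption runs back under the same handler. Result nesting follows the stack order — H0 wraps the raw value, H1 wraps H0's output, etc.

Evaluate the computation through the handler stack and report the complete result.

Working:
emit(8) @ H0 ⇒ out+=8
tell(0) @ H1 ⇒ log+=0
H0 returns [8, 0]
H1 returns ([8, 0], (0))
H2 returns ([8, 0], (0))
H3 returns [([8, 0], (0))]
= [([8, 0], (0))]

Answer: [([8, 0], (0))]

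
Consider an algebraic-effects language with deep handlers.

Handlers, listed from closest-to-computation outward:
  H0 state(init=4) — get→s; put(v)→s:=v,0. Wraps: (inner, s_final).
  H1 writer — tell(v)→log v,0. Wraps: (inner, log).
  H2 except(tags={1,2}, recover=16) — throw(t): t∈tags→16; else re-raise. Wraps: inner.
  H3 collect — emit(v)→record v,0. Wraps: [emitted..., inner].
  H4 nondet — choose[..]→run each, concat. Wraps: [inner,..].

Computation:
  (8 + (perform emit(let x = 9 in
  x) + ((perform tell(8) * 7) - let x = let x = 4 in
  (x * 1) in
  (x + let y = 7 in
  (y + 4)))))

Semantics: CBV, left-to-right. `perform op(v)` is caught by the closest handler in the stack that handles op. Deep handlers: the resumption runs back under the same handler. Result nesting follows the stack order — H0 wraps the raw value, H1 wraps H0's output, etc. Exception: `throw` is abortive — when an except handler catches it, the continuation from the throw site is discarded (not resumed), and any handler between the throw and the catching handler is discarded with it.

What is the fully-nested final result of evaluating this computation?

Answer: [[9, ((-7, 4), (8))]]

Evaluation trace:
emit(9) @ H3 ⇒ out+=9
tell(8) @ H1 ⇒ log+=8
H0 returns (-7, 4)
H1 returns ((-7, 4), (8))
H2 returns ((-7, 4), (8))
H3 returns [9, ((-7, 4), (8))]
H4 returns [[9, ((-7, 4), (8))]]
= [[9, ((-7, 4), (8))]]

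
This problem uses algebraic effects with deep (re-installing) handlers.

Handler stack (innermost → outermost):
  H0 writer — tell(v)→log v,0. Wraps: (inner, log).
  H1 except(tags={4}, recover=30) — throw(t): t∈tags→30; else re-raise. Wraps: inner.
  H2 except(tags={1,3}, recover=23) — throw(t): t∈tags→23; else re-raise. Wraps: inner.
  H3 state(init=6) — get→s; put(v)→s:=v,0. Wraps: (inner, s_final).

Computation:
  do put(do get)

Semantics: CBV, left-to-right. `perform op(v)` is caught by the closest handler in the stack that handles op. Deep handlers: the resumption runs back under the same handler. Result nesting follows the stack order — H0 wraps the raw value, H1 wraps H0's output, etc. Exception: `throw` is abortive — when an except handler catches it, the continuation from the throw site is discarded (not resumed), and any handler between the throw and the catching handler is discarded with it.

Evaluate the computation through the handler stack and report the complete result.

Answer: ((0, ()), 6)

Evaluation trace:
get @ H3 ⇒ 6
put(6) @ H3 ⇒ s:=6
H0 returns (0, ())
H1 returns (0, ())
H2 returns (0, ())
H3 returns ((0, ()), 6)
= ((0, ()), 6)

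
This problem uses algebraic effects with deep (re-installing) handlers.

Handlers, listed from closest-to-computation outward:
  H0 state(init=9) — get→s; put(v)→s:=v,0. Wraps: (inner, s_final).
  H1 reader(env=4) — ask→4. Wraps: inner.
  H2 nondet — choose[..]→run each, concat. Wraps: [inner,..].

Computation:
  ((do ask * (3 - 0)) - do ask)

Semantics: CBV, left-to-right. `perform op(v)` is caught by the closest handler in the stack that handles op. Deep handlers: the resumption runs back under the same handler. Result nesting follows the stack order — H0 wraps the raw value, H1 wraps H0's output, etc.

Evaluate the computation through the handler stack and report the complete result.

Answer: [(8, 9)]

Step-by-step:
ask @ H1 ⇒ 4
ask @ H1 ⇒ 4
H0 returns (8, 9)
H1 returns (8, 9)
H2 returns [(8, 9)]
= [(8, 9)]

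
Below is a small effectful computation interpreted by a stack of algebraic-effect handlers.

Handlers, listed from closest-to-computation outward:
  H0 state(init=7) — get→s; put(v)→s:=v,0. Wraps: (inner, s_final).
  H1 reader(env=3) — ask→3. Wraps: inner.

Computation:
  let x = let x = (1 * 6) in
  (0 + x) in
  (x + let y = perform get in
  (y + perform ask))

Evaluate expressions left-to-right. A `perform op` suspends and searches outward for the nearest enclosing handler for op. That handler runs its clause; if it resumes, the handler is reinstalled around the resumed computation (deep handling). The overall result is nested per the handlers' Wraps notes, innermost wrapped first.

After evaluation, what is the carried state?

Answer: 7

Working:
get @ H0 ⇒ 7
ask @ H1 ⇒ 3
H0 returns (16, 7)
H1 returns (16, 7)
= (16, 7)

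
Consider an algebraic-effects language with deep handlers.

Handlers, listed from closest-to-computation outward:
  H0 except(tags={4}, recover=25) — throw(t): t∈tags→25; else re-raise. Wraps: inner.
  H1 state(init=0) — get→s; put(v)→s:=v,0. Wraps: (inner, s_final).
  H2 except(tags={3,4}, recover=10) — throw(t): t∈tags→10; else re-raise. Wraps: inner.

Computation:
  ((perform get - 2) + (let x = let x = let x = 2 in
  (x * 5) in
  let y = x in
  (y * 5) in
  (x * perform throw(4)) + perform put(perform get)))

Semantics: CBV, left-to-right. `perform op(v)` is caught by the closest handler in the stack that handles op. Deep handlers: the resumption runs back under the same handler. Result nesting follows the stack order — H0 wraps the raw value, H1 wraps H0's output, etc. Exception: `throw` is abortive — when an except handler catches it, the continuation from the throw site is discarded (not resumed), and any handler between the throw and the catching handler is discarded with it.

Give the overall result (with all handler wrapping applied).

Answer: (25, 0)

Step-by-step:
get @ H1 ⇒ 0
throw(4) @ H0 caught ⇒ 25
H1 returns (25, 0)
H2 returns (25, 0)
= (25, 0)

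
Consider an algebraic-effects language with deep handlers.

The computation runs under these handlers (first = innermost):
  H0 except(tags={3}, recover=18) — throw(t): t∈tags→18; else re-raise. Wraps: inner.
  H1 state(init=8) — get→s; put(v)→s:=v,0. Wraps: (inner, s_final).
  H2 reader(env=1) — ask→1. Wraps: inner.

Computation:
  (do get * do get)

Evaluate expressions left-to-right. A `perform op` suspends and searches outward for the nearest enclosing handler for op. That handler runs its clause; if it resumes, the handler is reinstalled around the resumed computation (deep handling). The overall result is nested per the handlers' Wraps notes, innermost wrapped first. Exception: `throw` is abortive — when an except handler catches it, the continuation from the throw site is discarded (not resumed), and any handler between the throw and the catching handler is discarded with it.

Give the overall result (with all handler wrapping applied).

Answer: (64, 8)

Working:
get @ H1 ⇒ 8
get @ H1 ⇒ 8
H0 returns 64
H1 returns (64, 8)
H2 returns (64, 8)
= (64, 8)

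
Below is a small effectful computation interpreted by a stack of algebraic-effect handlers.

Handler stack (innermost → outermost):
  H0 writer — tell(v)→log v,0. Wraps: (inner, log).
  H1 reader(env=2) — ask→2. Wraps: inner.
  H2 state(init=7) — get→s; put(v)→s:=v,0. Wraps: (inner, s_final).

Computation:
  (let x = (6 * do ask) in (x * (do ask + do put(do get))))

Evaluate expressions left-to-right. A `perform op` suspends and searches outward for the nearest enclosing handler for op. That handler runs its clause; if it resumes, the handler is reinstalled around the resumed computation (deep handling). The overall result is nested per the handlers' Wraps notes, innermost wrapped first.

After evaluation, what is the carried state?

Answer: 7

Working:
ask @ H1 ⇒ 2
ask @ H1 ⇒ 2
get @ H2 ⇒ 7
put(7) @ H2 ⇒ s:=7
H0 returns (24, ())
H1 returns (24, ())
H2 returns ((24, ()), 7)
= ((24, ()), 7)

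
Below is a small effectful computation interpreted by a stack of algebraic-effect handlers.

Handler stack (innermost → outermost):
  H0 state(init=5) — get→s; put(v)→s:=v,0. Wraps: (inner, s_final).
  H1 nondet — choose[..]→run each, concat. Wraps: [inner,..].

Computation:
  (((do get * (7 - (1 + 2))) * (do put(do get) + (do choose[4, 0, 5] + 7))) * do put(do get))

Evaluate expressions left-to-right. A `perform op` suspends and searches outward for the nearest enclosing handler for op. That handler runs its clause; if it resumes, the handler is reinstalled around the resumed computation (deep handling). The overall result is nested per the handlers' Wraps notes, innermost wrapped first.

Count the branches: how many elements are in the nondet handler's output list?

Answer: 3

Evaluation trace:
get @ H0 ⇒ 5
get @ H0 ⇒ 5
put(5) @ H0 ⇒ s:=5
choose[4, 0, 5] @ H1
  branch[0] choose=4:
    get @ H0 ⇒ 5
    put(5) @ H0 ⇒ s:=5
    H0 returns (0, 5)
    H1 returns [(0, 5)]
  branch[1] choose=0:
    get @ H0 ⇒ 5
    put(5) @ H0 ⇒ s:=5
    H0 returns (0, 5)
    H1 returns [(0, 5)]
  branch[2] choose=5:
    get @ H0 ⇒ 5
    put(5) @ H0 ⇒ s:=5
    H0 returns (0, 5)
    H1 returns [(0, 5)]
= [(0, 5), (0, 5), (0, 5)]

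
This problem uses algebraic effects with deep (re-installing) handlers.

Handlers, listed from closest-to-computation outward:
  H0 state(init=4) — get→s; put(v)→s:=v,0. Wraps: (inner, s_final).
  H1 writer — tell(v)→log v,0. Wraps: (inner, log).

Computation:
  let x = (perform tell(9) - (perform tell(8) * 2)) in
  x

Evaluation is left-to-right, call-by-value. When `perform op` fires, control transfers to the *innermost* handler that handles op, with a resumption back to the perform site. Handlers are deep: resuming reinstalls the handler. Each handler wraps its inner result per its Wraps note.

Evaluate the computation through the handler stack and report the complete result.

Step-by-step:
tell(9) @ H1 ⇒ log+=9
tell(8) @ H1 ⇒ log+=8
H0 returns (0, 4)
H1 returns ((0, 4), (9, 8))
= ((0, 4), (9, 8))

Answer: ((0, 4), (9, 8))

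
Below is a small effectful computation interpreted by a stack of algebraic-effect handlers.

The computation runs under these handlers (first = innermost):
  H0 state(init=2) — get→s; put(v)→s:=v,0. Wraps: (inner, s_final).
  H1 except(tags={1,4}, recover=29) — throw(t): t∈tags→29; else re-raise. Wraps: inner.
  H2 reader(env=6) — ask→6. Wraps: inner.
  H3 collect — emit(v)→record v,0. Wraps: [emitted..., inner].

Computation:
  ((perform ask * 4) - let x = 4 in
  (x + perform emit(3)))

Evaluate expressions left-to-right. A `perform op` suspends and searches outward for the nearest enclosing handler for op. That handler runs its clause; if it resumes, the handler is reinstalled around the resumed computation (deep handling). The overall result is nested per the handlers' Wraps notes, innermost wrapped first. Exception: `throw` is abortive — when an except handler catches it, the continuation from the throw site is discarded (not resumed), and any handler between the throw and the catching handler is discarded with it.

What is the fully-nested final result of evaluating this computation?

Answer: [3, (20, 2)]

Step-by-step:
ask @ H2 ⇒ 6
emit(3) @ H3 ⇒ out+=3
H0 returns (20, 2)
H1 returns (20, 2)
H2 returns (20, 2)
H3 returns [3, (20, 2)]
= [3, (20, 2)]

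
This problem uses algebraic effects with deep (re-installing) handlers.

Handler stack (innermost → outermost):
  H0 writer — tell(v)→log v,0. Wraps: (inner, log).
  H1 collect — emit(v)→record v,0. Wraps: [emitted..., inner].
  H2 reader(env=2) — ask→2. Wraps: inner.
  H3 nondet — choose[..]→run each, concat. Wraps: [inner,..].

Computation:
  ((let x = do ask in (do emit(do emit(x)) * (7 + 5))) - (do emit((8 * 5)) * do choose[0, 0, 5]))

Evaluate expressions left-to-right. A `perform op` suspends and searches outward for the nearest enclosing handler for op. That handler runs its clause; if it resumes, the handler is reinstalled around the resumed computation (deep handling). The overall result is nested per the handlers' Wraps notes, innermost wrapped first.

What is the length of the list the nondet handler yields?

Answer: 3

Working:
ask @ H2 ⇒ 2
emit(2) @ H1 ⇒ out+=2
emit(0) @ H1 ⇒ out+=0
emit(40) @ H1 ⇒ out+=40
choose[0, 0, 5] @ H3
  branch[0] choose=0:
    H0 returns (0, ())
    H1 returns [2, 0, 40, (0, ())]
    H2 returns [2, 0, 40, (0, ())]
    H3 returns [[2, 0, 40, (0, ())]]
  branch[1] choose=0:
    H0 returns (0, ())
    H1 returns [2, 0, 40, (0, ())]
    H2 returns [2, 0, 40, (0, ())]
    H3 returns [[2, 0, 40, (0, ())]]
  branch[2] choose=5:
    H0 returns (0, ())
    H1 returns [2, 0, 40, (0, ())]
    H2 returns [2, 0, 40, (0, ())]
    H3 returns [[2, 0, 40, (0, ())]]
= [[2, 0, 40, (0, ())], [2, 0, 40, (0, ())], [2, 0, 40, (0, ())]]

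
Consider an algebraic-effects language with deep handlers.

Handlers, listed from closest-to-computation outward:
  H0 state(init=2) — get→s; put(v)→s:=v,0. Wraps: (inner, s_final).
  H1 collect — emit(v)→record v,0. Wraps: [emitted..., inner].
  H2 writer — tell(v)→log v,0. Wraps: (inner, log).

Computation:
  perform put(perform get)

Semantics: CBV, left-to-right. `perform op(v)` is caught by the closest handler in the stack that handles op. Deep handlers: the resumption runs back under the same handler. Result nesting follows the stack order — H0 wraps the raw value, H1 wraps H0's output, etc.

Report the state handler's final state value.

Answer: 2

Evaluation trace:
get @ H0 ⇒ 2
put(2) @ H0 ⇒ s:=2
H0 returns (0, 2)
H1 returns [(0, 2)]
H2 returns ([(0, 2)], ())
= ([(0, 2)], ())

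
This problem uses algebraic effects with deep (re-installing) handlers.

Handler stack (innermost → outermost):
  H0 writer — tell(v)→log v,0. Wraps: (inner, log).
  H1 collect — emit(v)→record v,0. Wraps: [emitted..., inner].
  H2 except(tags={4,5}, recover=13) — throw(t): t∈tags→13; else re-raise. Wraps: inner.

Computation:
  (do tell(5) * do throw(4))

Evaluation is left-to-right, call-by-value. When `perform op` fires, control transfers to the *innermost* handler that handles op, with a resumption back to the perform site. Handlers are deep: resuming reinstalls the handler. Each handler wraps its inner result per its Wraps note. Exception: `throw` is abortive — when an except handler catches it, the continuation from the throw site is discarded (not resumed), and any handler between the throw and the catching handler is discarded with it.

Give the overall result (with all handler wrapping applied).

Answer: 13

Working:
tell(5) @ H0 ⇒ log+=5
throw(4) @ H2 caught ⇒ 13
= 13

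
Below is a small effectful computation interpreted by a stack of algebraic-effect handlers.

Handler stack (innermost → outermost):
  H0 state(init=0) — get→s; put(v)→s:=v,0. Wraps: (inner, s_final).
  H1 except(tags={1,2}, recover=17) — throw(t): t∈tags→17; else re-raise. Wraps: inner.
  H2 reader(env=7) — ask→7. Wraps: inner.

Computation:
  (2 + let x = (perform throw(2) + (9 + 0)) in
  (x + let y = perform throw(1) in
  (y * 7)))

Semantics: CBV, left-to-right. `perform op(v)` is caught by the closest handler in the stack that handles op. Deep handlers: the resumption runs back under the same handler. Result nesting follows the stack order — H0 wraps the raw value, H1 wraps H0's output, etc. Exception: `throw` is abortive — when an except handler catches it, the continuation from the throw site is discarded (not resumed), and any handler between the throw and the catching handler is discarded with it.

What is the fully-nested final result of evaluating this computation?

Working:
throw(2) @ H1 caught ⇒ 17
H2 returns 17
= 17

Answer: 17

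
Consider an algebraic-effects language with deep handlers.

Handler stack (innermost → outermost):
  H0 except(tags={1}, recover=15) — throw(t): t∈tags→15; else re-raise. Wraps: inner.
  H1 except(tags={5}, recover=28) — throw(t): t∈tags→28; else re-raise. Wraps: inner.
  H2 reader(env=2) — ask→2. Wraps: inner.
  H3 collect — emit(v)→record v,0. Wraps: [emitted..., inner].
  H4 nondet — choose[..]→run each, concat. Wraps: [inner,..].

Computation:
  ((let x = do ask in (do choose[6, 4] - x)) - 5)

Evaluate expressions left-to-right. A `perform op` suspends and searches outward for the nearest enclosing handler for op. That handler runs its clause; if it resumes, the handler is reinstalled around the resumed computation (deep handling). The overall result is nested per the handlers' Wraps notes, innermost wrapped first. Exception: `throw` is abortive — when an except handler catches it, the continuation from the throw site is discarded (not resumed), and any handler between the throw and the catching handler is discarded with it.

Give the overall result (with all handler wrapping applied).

Step-by-step:
ask @ H2 ⇒ 2
choose[6, 4] @ H4
  branch[0] choose=6:
    H0 returns -1
    H1 returns -1
    H2 returns -1
    H3 returns [-1]
    H4 returns [[-1]]
  branch[1] choose=4:
    H0 returns -3
    H1 returns -3
    H2 returns -3
    H3 returns [-3]
    H4 returns [[-3]]
= [[-1], [-3]]

Answer: [[-1], [-3]]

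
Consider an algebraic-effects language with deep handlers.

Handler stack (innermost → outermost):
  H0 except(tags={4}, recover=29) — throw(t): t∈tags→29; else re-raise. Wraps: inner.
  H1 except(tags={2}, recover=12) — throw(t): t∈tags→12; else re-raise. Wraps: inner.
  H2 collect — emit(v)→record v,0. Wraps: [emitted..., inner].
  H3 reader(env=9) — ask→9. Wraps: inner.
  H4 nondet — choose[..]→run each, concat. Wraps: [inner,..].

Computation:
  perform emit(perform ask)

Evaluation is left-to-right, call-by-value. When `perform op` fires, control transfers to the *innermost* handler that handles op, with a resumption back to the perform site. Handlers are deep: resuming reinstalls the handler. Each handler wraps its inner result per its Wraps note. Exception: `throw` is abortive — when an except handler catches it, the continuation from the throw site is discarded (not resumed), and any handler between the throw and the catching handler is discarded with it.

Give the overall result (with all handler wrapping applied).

Answer: [[9, 0]]

Step-by-step:
ask @ H3 ⇒ 9
emit(9) @ H2 ⇒ out+=9
H0 returns 0
H1 returns 0
H2 returns [9, 0]
H3 returns [9, 0]
H4 returns [[9, 0]]
= [[9, 0]]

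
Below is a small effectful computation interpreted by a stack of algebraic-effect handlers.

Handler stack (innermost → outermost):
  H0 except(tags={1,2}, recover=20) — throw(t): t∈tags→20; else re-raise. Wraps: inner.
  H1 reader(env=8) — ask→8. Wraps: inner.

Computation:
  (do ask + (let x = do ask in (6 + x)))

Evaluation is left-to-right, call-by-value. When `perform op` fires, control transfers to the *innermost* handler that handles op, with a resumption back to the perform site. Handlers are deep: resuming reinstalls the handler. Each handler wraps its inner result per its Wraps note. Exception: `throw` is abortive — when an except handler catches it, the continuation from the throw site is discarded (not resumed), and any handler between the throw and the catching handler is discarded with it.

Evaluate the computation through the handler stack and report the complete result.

Evaluation trace:
ask @ H1 ⇒ 8
ask @ H1 ⇒ 8
H0 returns 22
H1 returns 22
= 22

Answer: 22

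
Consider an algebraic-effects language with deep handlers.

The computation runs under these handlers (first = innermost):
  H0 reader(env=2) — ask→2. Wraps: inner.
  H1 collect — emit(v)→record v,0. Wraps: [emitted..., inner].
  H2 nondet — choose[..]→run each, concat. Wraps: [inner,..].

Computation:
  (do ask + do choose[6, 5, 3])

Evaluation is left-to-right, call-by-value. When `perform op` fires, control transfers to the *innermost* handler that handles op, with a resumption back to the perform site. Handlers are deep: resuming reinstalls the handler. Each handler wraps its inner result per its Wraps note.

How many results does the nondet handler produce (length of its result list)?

Evaluation trace:
ask @ H0 ⇒ 2
choose[6, 5, 3] @ H2
  branch[0] choose=6:
    H0 returns 8
    H1 returns [8]
    H2 returns [[8]]
  branch[1] choose=5:
    H0 returns 7
    H1 returns [7]
    H2 returns [[7]]
  branch[2] choose=3:
    H0 returns 5
    H1 returns [5]
    H2 returns [[5]]
= [[8], [7], [5]]

Answer: 3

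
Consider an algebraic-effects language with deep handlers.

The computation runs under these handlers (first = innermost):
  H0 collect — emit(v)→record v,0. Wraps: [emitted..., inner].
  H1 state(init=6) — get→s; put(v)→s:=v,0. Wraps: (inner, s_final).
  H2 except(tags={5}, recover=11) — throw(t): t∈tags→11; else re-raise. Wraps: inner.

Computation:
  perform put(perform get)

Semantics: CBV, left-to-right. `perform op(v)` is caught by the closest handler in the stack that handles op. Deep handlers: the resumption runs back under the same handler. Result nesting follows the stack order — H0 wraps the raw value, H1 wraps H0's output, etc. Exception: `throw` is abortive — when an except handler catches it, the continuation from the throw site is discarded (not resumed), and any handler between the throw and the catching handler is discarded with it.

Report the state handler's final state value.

Answer: 6

Evaluation trace:
get @ H1 ⇒ 6
put(6) @ H1 ⇒ s:=6
H0 returns [0]
H1 returns ([0], 6)
H2 returns ([0], 6)
= ([0], 6)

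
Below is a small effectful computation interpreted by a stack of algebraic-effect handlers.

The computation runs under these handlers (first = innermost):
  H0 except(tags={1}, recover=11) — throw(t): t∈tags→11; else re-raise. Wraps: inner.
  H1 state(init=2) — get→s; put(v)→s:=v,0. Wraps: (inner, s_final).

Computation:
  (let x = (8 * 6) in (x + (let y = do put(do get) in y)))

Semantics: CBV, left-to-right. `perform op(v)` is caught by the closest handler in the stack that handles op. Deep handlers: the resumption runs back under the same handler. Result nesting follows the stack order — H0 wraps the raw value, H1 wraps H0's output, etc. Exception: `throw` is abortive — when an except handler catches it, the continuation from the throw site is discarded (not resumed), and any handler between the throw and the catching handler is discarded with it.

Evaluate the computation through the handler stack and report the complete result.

Working:
get @ H1 ⇒ 2
put(2) @ H1 ⇒ s:=2
H0 returns 48
H1 returns (48, 2)
= (48, 2)

Answer: (48, 2)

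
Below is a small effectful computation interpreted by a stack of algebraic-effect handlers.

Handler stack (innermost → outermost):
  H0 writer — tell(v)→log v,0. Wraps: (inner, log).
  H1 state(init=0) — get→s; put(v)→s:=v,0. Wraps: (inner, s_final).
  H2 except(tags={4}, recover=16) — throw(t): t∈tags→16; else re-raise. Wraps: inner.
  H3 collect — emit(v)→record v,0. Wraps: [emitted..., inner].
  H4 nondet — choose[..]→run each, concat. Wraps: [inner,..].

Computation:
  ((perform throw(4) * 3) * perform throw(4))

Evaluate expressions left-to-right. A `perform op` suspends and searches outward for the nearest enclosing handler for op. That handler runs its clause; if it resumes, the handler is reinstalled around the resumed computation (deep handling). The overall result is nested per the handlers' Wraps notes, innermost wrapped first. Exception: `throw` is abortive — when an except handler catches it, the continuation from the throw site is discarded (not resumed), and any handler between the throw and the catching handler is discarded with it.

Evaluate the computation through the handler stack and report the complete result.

Working:
throw(4) @ H2 caught ⇒ 16
H3 returns [16]
H4 returns [[16]]
= [[16]]

Answer: [[16]]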